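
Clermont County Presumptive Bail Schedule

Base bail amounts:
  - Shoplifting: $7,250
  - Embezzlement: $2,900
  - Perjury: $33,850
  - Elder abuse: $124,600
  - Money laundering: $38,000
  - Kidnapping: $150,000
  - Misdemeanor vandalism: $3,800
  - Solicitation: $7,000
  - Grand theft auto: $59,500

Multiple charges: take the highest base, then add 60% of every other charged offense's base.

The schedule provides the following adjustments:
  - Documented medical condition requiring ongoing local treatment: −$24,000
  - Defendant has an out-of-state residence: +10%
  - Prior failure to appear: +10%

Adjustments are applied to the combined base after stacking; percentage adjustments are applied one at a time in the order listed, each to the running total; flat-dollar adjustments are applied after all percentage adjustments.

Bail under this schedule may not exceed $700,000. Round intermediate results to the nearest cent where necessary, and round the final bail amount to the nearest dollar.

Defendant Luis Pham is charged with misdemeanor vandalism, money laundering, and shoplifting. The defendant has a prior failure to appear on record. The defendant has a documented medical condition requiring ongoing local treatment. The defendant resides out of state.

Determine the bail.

$30,002

Base amounts from the schedule: misdemeanor vandalism $3,800; money laundering $38,000; shoplifting $7,250.
Stacking rule: highest base plus 60% of each additional charge. Highest is money laundering at $38,000. Additional: $3,800 × 60% = $2,280; $7,250 × 60% = $4,350. Combined base = $38,000 + $6,630 = $44,630.
Defendant has an out-of-state residence (+10%): $44,630 × 1.1 = $49,093.
Prior failure to appear (+10%): $49,093 × 1.1 = $54,002.30.
Documented medical condition requiring ongoing local treatment (−$24,000 flat): $54,002.30 − $24,000 = $30,002.30.
$30,002.30 is within the $700,000 maximum.
Rounded to the nearest dollar: $30,002.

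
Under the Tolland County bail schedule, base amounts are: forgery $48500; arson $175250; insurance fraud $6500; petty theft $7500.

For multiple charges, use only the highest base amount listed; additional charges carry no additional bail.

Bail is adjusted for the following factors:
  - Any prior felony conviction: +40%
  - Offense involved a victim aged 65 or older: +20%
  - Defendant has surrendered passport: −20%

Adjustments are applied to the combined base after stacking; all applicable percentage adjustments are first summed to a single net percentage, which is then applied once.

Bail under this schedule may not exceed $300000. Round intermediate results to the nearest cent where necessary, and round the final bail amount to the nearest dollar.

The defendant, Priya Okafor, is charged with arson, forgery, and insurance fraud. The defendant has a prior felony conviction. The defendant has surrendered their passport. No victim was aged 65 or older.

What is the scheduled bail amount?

Base amounts from the schedule: arson $175250; forgery $48500; insurance fraud $6500.
Stacking rule: use the highest base only. Highest is arson at $175250. Combined base = $175250.
Net percentage adjustment: +40% −20% = +20%. $175250 × 1.2 = $210300.
$210300 is within the $300000 maximum.

$210300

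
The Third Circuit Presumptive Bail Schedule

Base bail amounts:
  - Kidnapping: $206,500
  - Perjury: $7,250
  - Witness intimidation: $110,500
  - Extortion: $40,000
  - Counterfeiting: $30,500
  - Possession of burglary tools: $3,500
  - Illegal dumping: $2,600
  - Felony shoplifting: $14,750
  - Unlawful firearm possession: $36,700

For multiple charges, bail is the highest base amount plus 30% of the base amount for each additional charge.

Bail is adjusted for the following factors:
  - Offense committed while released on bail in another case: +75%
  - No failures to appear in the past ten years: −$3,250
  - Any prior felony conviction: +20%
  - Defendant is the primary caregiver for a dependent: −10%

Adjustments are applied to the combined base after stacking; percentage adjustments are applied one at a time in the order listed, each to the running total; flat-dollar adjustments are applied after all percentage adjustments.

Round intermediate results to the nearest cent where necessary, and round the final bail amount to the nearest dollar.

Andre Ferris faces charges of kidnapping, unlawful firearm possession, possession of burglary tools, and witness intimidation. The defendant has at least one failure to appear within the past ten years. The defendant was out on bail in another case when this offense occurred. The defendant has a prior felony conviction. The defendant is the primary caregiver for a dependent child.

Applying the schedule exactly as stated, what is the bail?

$475,732

Base amounts from the schedule: kidnapping $206,500; unlawful firearm possession $36,700; possession of burglary tools $3,500; witness intimidation $110,500.
Stacking rule: highest base plus 30% of each additional charge. Highest is kidnapping at $206,500. Additional: $36,700 × 30% = $11,010; $3,500 × 30% = $1,050; $110,500 × 30% = $33,150. Combined base = $206,500 + $45,210 = $251,710.
Offense committed while released on bail in another case (+75%): $251,710 × 1.75 = $440,492.50.
Any prior felony conviction (+20%): $440,492.50 × 1.2 = $528,591.
Defendant is the primary caregiver for a dependent (−10%): $528,591 × 0.9 = $475,731.90.
Rounded to the nearest dollar: $475,732.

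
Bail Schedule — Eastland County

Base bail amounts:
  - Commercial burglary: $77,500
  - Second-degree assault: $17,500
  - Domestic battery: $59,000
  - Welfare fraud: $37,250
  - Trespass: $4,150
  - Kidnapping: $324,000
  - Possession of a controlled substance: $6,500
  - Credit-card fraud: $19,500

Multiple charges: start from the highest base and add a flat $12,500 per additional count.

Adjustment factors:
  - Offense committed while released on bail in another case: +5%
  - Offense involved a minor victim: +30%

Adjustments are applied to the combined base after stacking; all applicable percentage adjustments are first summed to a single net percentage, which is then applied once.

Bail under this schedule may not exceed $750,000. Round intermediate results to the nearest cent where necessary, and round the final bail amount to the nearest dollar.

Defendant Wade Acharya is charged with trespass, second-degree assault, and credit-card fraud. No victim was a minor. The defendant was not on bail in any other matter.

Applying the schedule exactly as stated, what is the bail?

Base amounts from the schedule: trespass $4,150; second-degree assault $17,500; credit-card fraud $19,500.
Stacking rule: highest base plus $12,500 per additional charge. Highest is credit-card fraud at $19,500; 2 additional charges → +$25,000. Combined base = $44,500.
No adjustment factors apply to this defendant.
$44,500 is within the $750,000 maximum.

$44,500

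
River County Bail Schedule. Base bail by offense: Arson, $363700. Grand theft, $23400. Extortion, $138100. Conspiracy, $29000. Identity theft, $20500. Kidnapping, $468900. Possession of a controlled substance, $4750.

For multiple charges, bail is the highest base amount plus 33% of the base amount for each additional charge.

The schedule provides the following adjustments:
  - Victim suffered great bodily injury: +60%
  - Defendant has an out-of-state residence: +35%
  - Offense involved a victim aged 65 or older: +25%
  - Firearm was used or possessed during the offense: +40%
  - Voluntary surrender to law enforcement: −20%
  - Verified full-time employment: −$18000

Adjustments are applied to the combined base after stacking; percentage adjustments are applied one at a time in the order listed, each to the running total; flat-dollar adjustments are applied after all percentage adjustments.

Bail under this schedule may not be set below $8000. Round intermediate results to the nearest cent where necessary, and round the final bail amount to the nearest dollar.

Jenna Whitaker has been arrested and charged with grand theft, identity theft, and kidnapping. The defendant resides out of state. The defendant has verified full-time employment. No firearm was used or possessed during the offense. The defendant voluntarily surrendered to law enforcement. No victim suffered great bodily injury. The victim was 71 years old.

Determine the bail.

Base amounts from the schedule: grand theft $23400; identity theft $20500; kidnapping $468900.
Stacking rule: highest base plus 33% of each additional charge. Highest is kidnapping at $468900. Additional: $23400 × 33% = $7722; $20500 × 33% = $6765. Combined base = $468900 + $14487 = $483387.
Defendant has an out-of-state residence (+35%): $483387 × 1.35 = $652572.45.
Offense involved a victim aged 65 or older (+25%): $652572.45 × 1.25 = $815715.56.
Voluntary surrender to law enforcement (−20%): $815715.56 × 0.8 = $652572.45.
Verified full-time employment (−$18000 flat): $652572.45 − $18000 = $634572.45.
$634572.45 is at or above the $8000 minimum.
Rounded to the nearest dollar: $634572.

$634572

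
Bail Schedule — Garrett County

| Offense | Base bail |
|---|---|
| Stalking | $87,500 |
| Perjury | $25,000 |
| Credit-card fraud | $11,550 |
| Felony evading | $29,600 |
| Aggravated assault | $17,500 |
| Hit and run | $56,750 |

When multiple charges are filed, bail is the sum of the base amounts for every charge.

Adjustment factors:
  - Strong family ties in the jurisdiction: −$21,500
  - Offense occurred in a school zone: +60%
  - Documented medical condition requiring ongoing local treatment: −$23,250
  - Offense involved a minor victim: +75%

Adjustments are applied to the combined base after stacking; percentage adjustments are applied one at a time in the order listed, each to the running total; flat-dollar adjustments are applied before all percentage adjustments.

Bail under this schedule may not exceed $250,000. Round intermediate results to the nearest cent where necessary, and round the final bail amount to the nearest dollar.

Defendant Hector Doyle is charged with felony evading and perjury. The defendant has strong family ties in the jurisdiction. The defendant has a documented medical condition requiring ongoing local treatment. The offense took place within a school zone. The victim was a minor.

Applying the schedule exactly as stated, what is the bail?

Base amounts from the schedule: felony evading $29,600; perjury $25,000.
Stacking rule: sum of all bases. $29,600 + $25,000 = $54,600.
Strong family ties in the jurisdiction (−$21,500 flat): $54,600 − $21,500 = $33,100.
Documented medical condition requiring ongoing local treatment (−$23,250 flat): $33,100 − $23,250 = $9,850.
Offense occurred in a school zone (+60%): $9,850 × 1.6 = $15,760.
Offense involved a minor victim (+75%): $15,760 × 1.75 = $27,580.
$27,580 is within the $250,000 maximum.

$27,580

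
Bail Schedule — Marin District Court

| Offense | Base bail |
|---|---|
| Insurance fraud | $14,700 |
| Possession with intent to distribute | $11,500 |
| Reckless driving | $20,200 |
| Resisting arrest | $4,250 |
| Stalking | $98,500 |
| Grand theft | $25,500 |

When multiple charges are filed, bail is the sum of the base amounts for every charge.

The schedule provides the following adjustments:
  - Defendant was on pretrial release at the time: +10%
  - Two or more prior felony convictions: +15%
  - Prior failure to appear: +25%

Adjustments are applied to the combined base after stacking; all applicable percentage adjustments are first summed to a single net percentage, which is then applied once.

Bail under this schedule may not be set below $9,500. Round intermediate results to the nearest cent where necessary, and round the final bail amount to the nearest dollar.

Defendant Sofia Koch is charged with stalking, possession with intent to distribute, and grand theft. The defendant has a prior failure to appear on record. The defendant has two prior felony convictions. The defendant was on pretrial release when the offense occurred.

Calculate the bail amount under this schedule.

Base amounts from the schedule: stalking $98,500; possession with intent to distribute $11,500; grand theft $25,500.
Stacking rule: sum of all bases. $98,500 + $11,500 + $25,500 = $135,500.
Net percentage adjustment: +10% +15% +25% = +50%. $135,500 × 1.5 = $203,250.
$203,250 is at or above the $9,500 minimum.

$203,250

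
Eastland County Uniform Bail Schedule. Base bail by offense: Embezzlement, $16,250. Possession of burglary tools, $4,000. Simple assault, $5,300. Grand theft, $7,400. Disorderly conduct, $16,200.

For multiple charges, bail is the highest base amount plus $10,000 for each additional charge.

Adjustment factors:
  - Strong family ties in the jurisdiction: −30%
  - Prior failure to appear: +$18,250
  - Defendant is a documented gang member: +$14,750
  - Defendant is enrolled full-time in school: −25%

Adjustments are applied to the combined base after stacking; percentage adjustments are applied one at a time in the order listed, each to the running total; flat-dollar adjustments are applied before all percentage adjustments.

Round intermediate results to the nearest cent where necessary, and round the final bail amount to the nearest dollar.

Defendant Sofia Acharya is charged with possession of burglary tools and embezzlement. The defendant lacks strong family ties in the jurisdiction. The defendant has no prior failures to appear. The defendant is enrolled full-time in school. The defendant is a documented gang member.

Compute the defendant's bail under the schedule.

$30,750

Base amounts from the schedule: possession of burglary tools $4,000; embezzlement $16,250.
Stacking rule: highest base plus $10,000 per additional charge. Highest is embezzlement at $16,250; 1 additional charge → +$10,000. Combined base = $26,250.
Defendant is a documented gang member (+$14,750 flat): $26,250 + $14,750 = $41,000.
Defendant is enrolled full-time in school (−25%): $41,000 × 0.75 = $30,750.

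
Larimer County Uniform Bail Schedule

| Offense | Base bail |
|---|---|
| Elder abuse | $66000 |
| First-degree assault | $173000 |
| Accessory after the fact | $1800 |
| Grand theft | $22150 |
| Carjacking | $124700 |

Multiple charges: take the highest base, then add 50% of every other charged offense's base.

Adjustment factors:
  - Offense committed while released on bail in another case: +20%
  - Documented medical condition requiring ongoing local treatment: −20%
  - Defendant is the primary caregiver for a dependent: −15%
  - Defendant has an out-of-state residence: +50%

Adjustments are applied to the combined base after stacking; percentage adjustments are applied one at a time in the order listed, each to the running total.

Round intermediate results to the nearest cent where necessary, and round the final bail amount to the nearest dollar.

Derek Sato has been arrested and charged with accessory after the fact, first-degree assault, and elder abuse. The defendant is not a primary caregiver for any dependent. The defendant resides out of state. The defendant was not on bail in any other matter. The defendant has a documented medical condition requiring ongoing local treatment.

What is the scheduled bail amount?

Base amounts from the schedule: accessory after the fact $1800; first-degree assault $173000; elder abuse $66000.
Stacking rule: highest base plus 50% of each additional charge. Highest is first-degree assault at $173000. Additional: $1800 × 50% = $900; $66000 × 50% = $33000. Combined base = $173000 + $33900 = $206900.
Documented medical condition requiring ongoing local treatment (−20%): $206900 × 0.8 = $165520.
Defendant has an out-of-state residence (+50%): $165520 × 1.5 = $248280.

$248280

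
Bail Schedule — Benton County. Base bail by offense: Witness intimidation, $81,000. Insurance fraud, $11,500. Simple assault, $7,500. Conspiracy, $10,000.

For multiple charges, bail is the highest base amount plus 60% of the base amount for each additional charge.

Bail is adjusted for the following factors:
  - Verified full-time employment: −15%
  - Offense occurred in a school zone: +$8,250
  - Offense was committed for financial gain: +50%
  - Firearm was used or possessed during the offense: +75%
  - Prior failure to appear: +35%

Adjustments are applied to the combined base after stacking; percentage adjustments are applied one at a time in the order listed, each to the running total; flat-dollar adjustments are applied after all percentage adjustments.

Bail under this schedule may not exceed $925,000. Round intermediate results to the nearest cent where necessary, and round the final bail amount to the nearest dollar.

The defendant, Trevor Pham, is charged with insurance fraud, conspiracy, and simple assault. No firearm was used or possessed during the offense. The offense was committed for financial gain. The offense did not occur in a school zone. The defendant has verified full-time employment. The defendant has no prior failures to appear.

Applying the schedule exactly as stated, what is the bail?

$28,050

Base amounts from the schedule: insurance fraud $11,500; conspiracy $10,000; simple assault $7,500.
Stacking rule: highest base plus 60% of each additional charge. Highest is insurance fraud at $11,500. Additional: $10,000 × 60% = $6,000; $7,500 × 60% = $4,500. Combined base = $11,500 + $10,500 = $22,000.
Verified full-time employment (−15%): $22,000 × 0.85 = $18,700.
Offense was committed for financial gain (+50%): $18,700 × 1.5 = $28,050.
$28,050 is within the $925,000 maximum.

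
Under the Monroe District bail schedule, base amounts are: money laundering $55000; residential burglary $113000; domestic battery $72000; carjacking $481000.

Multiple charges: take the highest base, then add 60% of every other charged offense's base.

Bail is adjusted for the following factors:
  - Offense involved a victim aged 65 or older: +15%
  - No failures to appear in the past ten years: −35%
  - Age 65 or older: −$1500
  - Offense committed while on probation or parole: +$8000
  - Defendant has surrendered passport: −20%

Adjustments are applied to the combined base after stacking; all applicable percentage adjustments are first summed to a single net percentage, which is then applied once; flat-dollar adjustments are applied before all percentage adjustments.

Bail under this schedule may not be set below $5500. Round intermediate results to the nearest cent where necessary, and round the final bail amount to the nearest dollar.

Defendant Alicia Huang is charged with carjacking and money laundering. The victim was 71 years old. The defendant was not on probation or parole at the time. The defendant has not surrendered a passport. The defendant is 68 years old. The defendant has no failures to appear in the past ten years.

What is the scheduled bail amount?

Base amounts from the schedule: carjacking $481000; money laundering $55000.
Stacking rule: highest base plus 60% of each additional charge. Highest is carjacking at $481000. Additional: $55000 × 60% = $33000. Combined base = $481000 + $33000 = $514000.
Age 65 or older (−$1500 flat): $514000 − $1500 = $512500.
Net percentage adjustment: +15% −35% = −20%. $512500 × 0.8 = $410000.
$410000 is at or above the $5500 minimum.

$410000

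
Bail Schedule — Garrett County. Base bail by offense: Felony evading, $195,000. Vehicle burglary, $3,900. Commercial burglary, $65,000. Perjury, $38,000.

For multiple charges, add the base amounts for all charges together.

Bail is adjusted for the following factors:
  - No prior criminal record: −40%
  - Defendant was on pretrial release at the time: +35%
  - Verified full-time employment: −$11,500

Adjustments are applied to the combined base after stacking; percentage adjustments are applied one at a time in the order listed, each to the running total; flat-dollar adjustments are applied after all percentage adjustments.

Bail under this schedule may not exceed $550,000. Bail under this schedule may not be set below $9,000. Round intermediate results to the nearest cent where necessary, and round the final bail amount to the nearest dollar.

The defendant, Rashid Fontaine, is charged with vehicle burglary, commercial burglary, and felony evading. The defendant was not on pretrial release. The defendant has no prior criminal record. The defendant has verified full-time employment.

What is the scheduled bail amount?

$146,840

Base amounts from the schedule: vehicle burglary $3,900; commercial burglary $65,000; felony evading $195,000.
Stacking rule: sum of all bases. $3,900 + $65,000 + $195,000 = $263,900.
No prior criminal record (−40%): $263,900 × 0.6 = $158,340.
Verified full-time employment (−$11,500 flat): $158,340 − $11,500 = $146,840.
$146,840 is within the $550,000 maximum.
$146,840 is at or above the $9,000 minimum.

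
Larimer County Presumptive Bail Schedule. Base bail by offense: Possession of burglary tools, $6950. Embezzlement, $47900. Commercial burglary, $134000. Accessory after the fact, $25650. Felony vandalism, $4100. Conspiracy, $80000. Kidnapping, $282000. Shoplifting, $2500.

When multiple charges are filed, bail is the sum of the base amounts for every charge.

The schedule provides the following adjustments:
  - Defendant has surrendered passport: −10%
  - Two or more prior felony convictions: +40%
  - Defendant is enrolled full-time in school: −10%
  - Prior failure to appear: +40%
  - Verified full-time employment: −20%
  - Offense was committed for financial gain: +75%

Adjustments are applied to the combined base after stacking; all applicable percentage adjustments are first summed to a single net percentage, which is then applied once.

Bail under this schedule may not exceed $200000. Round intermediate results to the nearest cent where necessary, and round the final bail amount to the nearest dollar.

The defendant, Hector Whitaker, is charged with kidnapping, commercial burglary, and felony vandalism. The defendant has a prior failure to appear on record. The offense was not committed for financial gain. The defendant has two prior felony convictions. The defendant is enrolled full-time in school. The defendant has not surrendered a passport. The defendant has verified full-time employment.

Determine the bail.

$200000

Base amounts from the schedule: kidnapping $282000; commercial burglary $134000; felony vandalism $4100.
Stacking rule: sum of all bases. $282000 + $134000 + $4100 = $420100.
Net percentage adjustment: +40% −10% +40% −20% = +50%. $420100 × 1.5 = $630150.
Result $630150 exceeds the maximum of $200000; bail is capped at $200000.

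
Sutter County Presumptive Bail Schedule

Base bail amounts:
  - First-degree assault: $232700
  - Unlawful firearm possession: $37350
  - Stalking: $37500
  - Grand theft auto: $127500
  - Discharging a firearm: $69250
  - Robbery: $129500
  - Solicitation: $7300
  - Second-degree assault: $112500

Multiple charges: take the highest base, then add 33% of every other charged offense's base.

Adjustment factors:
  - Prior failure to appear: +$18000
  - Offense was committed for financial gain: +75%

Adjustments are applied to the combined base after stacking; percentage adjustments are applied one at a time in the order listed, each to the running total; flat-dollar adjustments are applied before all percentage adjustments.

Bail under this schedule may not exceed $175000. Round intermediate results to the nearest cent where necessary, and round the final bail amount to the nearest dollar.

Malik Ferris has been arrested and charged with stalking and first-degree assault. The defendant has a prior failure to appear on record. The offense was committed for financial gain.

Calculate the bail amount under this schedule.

Base amounts from the schedule: stalking $37500; first-degree assault $232700.
Stacking rule: highest base plus 33% of each additional charge. Highest is first-degree assault at $232700. Additional: $37500 × 33% = $12375. Combined base = $232700 + $12375 = $245075.
Prior failure to appear (+$18000 flat): $245075 + $18000 = $263075.
Offense was committed for financial gain (+75%): $263075 × 1.75 = $460381.25.
Result $460381.25 exceeds the maximum of $175000; bail is capped at $175000.

$175000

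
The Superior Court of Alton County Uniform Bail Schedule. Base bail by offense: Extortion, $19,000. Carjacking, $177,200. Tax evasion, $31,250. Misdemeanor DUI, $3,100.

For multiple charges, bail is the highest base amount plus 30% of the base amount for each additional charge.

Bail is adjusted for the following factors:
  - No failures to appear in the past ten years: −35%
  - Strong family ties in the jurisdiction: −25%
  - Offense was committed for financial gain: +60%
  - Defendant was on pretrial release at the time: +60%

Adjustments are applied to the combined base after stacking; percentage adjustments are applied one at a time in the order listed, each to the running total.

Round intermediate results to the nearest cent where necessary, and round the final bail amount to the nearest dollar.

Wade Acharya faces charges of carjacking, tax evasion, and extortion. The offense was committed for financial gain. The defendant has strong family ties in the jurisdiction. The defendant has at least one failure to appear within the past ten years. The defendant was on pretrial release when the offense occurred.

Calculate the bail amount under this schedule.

$369,168

Base amounts from the schedule: carjacking $177,200; tax evasion $31,250; extortion $19,000.
Stacking rule: highest base plus 30% of each additional charge. Highest is carjacking at $177,200. Additional: $31,250 × 30% = $9,375; $19,000 × 30% = $5,700. Combined base = $177,200 + $15,075 = $192,275.
Strong family ties in the jurisdiction (−25%): $192,275 × 0.75 = $144,206.25.
Offense was committed for financial gain (+60%): $144,206.25 × 1.6 = $230,730.
Defendant was on pretrial release at the time (+60%): $230,730 × 1.6 = $369,168.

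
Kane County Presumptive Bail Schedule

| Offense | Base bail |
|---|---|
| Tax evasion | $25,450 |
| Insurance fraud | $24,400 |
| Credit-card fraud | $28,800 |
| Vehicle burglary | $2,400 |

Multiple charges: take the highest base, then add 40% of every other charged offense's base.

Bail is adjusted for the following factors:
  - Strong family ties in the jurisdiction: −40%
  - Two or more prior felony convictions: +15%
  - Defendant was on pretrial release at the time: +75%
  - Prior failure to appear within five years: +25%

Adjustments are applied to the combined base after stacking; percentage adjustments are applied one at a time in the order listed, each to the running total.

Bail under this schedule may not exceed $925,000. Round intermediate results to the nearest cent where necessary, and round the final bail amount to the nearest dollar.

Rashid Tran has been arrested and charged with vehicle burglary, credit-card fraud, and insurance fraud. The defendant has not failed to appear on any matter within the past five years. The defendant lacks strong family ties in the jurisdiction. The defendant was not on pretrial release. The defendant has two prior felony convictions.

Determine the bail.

$45,448

Base amounts from the schedule: vehicle burglary $2,400; credit-card fraud $28,800; insurance fraud $24,400.
Stacking rule: highest base plus 40% of each additional charge. Highest is credit-card fraud at $28,800. Additional: $2,400 × 40% = $960; $24,400 × 40% = $9,760. Combined base = $28,800 + $10,720 = $39,520.
Two or more prior felony convictions (+15%): $39,520 × 1.15 = $45,448.
$45,448 is within the $925,000 maximum.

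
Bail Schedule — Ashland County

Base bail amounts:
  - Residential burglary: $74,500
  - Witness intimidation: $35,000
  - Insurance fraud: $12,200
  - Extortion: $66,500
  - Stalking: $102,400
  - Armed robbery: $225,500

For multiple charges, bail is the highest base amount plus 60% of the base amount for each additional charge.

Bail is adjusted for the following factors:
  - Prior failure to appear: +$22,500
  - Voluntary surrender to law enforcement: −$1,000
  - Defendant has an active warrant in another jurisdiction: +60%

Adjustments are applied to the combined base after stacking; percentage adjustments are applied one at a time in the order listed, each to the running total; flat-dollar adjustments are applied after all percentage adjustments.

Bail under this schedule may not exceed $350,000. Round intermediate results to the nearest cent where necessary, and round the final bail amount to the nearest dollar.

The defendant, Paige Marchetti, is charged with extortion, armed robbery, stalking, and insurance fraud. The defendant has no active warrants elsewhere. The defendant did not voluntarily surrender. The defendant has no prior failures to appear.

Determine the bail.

Base amounts from the schedule: extortion $66,500; armed robbery $225,500; stalking $102,400; insurance fraud $12,200.
Stacking rule: highest base plus 60% of each additional charge. Highest is armed robbery at $225,500. Additional: $66,500 × 60% = $39,900; $102,400 × 60% = $61,440; $12,200 × 60% = $7,320. Combined base = $225,500 + $108,660 = $334,160.
No adjustment factors apply to this defendant.
$334,160 is within the $350,000 maximum.

$334,160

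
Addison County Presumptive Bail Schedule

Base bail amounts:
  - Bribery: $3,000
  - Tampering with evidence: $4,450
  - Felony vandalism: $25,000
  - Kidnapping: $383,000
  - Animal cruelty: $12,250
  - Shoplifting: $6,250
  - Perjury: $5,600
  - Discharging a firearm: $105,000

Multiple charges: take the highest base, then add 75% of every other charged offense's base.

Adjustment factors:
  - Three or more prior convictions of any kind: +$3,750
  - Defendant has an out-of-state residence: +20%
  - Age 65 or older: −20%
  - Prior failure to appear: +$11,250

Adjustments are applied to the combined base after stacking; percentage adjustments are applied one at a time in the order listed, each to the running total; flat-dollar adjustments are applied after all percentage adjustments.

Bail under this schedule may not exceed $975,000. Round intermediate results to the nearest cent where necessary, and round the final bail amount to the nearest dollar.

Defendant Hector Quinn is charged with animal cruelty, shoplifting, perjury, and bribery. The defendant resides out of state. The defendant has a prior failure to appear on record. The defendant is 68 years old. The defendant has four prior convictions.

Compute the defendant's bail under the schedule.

Base amounts from the schedule: animal cruelty $12,250; shoplifting $6,250; perjury $5,600; bribery $3,000.
Stacking rule: highest base plus 75% of each additional charge. Highest is animal cruelty at $12,250. Additional: $6,250 × 75% = $4,687.50; $5,600 × 75% = $4,200; $3,000 × 75% = $2,250. Combined base = $12,250 + $11,137.50 = $23,387.50.
Defendant has an out-of-state residence (+20%): $23,387.50 × 1.2 = $28,065.
Age 65 or older (−20%): $28,065 × 0.8 = $22,452.
Three or more prior convictions of any kind (+$3,750 flat): $22,452 + $3,750 = $26,202.
Prior failure to appear (+$11,250 flat): $26,202 + $11,250 = $37,452.
$37,452 is within the $975,000 maximum.

$37,452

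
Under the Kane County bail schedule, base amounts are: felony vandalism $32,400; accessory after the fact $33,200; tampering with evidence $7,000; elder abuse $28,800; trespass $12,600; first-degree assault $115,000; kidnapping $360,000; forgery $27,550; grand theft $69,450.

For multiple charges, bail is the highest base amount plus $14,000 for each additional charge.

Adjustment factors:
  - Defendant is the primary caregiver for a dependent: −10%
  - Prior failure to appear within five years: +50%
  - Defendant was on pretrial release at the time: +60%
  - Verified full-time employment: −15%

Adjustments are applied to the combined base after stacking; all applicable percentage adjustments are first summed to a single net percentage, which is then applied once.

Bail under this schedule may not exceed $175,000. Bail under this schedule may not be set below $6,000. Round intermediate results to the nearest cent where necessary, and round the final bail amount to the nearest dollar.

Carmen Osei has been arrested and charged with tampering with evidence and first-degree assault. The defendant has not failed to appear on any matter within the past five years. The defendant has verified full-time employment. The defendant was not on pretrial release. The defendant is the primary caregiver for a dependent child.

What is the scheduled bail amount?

Base amounts from the schedule: tampering with evidence $7,000; first-degree assault $115,000.
Stacking rule: highest base plus $14,000 per additional charge. Highest is first-degree assault at $115,000; 1 additional charge → +$14,000. Combined base = $129,000.
Net percentage adjustment: −10% −15% = −25%. $129,000 × 0.75 = $96,750.
$96,750 is within the $175,000 maximum.
$96,750 is at or above the $6,000 minimum.

$96,750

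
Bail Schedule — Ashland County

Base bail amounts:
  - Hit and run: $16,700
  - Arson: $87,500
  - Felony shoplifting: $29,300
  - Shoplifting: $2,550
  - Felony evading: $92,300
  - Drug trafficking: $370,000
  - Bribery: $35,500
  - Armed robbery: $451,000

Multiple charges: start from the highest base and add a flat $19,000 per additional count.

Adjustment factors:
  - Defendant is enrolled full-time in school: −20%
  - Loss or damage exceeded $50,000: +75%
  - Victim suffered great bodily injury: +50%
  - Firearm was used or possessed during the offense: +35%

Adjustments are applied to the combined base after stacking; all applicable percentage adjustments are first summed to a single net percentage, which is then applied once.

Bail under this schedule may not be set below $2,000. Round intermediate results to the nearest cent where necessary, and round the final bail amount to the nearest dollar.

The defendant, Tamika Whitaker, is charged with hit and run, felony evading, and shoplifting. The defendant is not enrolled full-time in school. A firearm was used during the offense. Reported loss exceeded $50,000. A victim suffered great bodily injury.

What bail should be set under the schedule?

Base amounts from the schedule: hit and run $16,700; felony evading $92,300; shoplifting $2,550.
Stacking rule: highest base plus $19,000 per additional charge. Highest is felony evading at $92,300; 2 additional charges → +$38,000. Combined base = $130,300.
Net percentage adjustment: +75% +50% +35% = +160%. $130,300 × 2.6 = $338,780.
$338,780 is at or above the $2,000 minimum.

$338,780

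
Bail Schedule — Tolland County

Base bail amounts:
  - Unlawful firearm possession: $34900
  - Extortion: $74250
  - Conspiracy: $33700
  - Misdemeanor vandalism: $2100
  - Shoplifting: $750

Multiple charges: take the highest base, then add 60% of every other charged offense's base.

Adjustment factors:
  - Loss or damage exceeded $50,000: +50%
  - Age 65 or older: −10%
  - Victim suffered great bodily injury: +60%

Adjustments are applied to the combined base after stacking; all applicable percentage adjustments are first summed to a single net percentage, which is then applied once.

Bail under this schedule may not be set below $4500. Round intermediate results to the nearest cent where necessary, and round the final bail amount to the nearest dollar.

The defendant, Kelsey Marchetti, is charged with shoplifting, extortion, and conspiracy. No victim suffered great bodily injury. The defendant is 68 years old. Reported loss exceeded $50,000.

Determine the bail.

Base amounts from the schedule: shoplifting $750; extortion $74250; conspiracy $33700.
Stacking rule: highest base plus 60% of each additional charge. Highest is extortion at $74250. Additional: $750 × 60% = $450; $33700 × 60% = $20220. Combined base = $74250 + $20670 = $94920.
Net percentage adjustment: +50% −10% = +40%. $94920 × 1.4 = $132888.
$132888 is at or above the $4500 minimum.

$132888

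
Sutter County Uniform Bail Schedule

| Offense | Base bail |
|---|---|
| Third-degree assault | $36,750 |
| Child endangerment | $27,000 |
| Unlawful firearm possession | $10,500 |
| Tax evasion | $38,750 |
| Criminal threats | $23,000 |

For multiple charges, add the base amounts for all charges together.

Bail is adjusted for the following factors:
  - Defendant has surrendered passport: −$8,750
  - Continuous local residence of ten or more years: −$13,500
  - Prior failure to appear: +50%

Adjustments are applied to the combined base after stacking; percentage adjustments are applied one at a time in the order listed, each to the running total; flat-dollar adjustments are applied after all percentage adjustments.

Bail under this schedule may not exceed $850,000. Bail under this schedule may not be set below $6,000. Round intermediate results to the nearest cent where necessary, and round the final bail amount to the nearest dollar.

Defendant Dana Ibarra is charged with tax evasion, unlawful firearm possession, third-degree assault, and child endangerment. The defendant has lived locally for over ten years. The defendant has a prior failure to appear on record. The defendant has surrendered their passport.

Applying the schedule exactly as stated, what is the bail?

$147,250

Base amounts from the schedule: tax evasion $38,750; unlawful firearm possession $10,500; third-degree assault $36,750; child endangerment $27,000.
Stacking rule: sum of all bases. $38,750 + $10,500 + $36,750 + $27,000 = $113,000.
Prior failure to appear (+50%): $113,000 × 1.5 = $169,500.
Defendant has surrendered passport (−$8,750 flat): $169,500 − $8,750 = $160,750.
Continuous local residence of ten or more years (−$13,500 flat): $160,750 − $13,500 = $147,250.
$147,250 is within the $850,000 maximum.
$147,250 is at or above the $6,000 minimum.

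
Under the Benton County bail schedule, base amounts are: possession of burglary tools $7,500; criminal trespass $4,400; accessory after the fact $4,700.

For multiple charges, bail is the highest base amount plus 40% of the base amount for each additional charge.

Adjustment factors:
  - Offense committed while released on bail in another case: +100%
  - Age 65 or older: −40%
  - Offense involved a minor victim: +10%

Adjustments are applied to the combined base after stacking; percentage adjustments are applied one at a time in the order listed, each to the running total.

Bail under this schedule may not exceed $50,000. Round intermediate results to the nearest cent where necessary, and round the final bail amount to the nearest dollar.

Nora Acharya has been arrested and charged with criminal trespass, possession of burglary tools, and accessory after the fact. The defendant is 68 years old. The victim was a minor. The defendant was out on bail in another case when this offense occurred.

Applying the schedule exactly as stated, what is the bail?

$14,705

Base amounts from the schedule: criminal trespass $4,400; possession of burglary tools $7,500; accessory after the fact $4,700.
Stacking rule: highest base plus 40% of each additional charge. Highest is possession of burglary tools at $7,500. Additional: $4,400 × 40% = $1,760; $4,700 × 40% = $1,880. Combined base = $7,500 + $3,640 = $11,140.
Offense committed while released on bail in another case (+100%): $11,140 × 2 = $22,280.
Age 65 or older (−40%): $22,280 × 0.6 = $13,368.
Offense involved a minor victim (+10%): $13,368 × 1.1 = $14,704.80.
$14,704.80 is within the $50,000 maximum.
Rounded to the nearest dollar: $14,705.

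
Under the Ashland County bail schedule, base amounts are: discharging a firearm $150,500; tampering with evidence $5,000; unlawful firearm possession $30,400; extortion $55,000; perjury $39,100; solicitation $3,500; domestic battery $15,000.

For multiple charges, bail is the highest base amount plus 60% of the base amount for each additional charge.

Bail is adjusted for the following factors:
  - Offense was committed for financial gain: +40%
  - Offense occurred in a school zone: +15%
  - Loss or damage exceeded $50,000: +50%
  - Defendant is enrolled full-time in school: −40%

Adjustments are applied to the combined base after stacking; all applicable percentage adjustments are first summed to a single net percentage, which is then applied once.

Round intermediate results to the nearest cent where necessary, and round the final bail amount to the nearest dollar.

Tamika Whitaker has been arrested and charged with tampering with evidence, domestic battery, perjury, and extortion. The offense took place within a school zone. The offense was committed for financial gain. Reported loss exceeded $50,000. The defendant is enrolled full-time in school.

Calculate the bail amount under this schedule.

$149,259

Base amounts from the schedule: tampering with evidence $5,000; domestic battery $15,000; perjury $39,100; extortion $55,000.
Stacking rule: highest base plus 60% of each additional charge. Highest is extortion at $55,000. Additional: $5,000 × 60% = $3,000; $15,000 × 60% = $9,000; $39,100 × 60% = $23,460. Combined base = $55,000 + $35,460 = $90,460.
Net percentage adjustment: +40% +15% +50% −40% = +65%. $90,460 × 1.65 = $149,259.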